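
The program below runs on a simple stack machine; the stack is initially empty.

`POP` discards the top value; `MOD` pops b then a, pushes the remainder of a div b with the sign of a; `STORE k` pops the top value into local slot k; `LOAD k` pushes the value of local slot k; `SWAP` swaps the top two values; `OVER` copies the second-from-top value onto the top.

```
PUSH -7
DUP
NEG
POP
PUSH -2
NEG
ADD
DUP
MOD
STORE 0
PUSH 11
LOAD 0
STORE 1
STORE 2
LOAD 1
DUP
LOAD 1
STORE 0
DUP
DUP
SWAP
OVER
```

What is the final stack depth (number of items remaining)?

5

PUSH -7 → [-7]
DUP     → [-7, -7]
NEG     → [-7, 7]
POP     → [-7]
PUSH -2 → [-7, -2]
NEG     → [-7, 2]
ADD     → [-5]
DUP     → [-5, -5]
MOD     → [0]
STORE 0 → []
PUSH 11 → [11]
LOAD 0  → [11, 0]
STORE 1 → [11]
STORE 2 → []
LOAD 1  → [0]
DUP     → [0, 0]
LOAD 1  → [0, 0, 0]
STORE 0 → [0, 0]
DUP     → [0, 0, 0]
DUP     → [0, 0, 0, 0]
SWAP    → [0, 0, 0, 0]
OVER    → [0, 0, 0, 0, 0]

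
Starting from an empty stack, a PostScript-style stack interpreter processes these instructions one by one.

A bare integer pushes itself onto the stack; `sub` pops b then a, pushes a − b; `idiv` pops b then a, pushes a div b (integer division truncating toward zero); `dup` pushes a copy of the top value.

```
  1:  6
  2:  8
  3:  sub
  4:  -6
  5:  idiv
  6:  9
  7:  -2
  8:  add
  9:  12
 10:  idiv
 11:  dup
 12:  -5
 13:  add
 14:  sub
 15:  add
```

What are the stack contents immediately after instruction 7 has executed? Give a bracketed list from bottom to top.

[0, 9, -2]

6     6
8     6 8
sub   -2
-6    -2 -6
idiv  0
9     0 9
-2    0 9 -2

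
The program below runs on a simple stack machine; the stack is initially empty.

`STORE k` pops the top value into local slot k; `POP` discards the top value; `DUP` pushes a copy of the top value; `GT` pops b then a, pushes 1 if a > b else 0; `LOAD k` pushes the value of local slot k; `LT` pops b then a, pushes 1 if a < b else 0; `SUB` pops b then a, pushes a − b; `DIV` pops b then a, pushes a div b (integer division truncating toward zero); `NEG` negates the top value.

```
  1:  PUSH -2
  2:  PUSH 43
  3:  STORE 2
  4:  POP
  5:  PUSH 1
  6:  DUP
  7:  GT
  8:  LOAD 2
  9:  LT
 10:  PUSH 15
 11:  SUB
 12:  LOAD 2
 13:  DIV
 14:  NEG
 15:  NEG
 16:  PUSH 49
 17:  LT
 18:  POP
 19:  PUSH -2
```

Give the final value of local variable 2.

PUSH -2  -2
PUSH 43  -2 43
STORE 2  -2
POP      (empty)
PUSH 1   1
DUP      1 1
GT       0
LOAD 2   0 43
LT       1
PUSH 15  1 15
SUB      -14
LOAD 2   -14 43
DIV      0
NEG      0
NEG      0
PUSH 49  0 49
LT       1
POP      (empty)
PUSH -2  -2

43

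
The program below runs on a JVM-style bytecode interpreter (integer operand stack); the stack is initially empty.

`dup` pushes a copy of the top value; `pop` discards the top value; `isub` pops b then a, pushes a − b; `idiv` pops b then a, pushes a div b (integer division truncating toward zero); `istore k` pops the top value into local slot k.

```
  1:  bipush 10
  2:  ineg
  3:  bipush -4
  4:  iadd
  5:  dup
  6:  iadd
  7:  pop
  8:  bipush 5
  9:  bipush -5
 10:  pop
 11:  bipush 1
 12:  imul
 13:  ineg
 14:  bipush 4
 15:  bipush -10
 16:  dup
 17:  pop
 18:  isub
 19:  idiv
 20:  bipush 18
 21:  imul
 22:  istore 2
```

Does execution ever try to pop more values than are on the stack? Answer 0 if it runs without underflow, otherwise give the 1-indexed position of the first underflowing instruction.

0

bipush 10  : 10
ineg       : -10
bipush -4  : -10 -4
iadd       : -14
dup        : -14 -14
iadd       : -28
pop        : (empty)
bipush 5   : 5
bipush -5  : 5 -5
pop        : 5
bipush 1   : 5 1
imul       : 5
ineg       : -5
bipush 4   : -5 4
bipush -10 : -5 4 -10
dup        : -5 4 -10 -10
pop        : -5 4 -10
isub       : -5 14
idiv       : 0
bipush 18  : 0 18
imul       : 0
istore 2   : (empty)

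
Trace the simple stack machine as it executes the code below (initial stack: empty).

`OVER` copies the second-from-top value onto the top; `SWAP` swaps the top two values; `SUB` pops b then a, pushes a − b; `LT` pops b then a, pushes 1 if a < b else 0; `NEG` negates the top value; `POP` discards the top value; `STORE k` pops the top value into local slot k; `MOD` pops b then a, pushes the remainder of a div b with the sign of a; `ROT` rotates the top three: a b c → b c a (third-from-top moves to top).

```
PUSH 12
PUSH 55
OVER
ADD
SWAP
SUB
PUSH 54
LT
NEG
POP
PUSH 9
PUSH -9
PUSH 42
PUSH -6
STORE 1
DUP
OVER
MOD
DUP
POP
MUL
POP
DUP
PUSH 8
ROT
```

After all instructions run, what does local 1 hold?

-6

PUSH 12 -> 12
PUSH 55 -> 12 55
OVER    -> 12 55 12
ADD     -> 12 67
SWAP    -> 67 12
SUB     -> 55
PUSH 54 -> 55 54
LT      -> 0
NEG     -> 0
POP     -> (empty)
PUSH 9  -> 9
PUSH -9 -> 9 -9
PUSH 42 -> 9 -9 42
PUSH -6 -> 9 -9 42 -6
STORE 1 -> 9 -9 42
DUP     -> 9 -9 42 42
OVER    -> 9 -9 42 42 42
MOD     -> 9 -9 42 0
DUP     -> 9 -9 42 0 0
POP     -> 9 -9 42 0
MUL     -> 9 -9 0
POP     -> 9 -9
DUP     -> 9 -9 -9
PUSH 8  -> 9 -9 -9 8
ROT     -> 9 -9 8 -9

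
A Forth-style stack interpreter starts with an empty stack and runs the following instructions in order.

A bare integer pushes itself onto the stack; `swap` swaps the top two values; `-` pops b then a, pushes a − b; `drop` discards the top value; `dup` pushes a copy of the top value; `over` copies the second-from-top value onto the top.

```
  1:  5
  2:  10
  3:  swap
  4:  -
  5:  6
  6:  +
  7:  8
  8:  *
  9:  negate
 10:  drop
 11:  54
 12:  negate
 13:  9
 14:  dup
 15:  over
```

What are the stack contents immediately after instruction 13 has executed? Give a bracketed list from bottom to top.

[-54, 9]

5      → 5
10     → 5 10
swap   → 10 5
-      → 5
6      → 5 6
+      → 11
8      → 11 8
*      → 88
negate → -88
drop   → (empty)
54     → 54
negate → -54
9      → -54 9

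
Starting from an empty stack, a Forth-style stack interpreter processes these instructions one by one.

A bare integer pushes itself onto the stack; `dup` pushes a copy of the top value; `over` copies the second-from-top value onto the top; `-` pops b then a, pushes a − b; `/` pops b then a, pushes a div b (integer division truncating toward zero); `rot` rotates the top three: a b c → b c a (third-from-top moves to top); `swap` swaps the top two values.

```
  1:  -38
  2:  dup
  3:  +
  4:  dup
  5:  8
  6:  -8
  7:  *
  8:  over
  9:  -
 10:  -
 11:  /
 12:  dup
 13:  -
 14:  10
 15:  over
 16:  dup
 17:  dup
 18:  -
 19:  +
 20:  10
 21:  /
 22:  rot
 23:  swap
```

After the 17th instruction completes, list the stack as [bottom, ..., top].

-38  -> -38
dup  -> -38 -38
+    -> -76
dup  -> -76 -76
8    -> -76 -76 8
-8   -> -76 -76 8 -8
*    -> -76 -76 -64
over -> -76 -76 -64 -76
-    -> -76 -76 12
-    -> -76 -88
/    -> 0
dup  -> 0 0
-    -> 0
10   -> 0 10
over -> 0 10 0
dup  -> 0 10 0 0
dup  -> 0 10 0 0 0

[0, 10, 0, 0, 0]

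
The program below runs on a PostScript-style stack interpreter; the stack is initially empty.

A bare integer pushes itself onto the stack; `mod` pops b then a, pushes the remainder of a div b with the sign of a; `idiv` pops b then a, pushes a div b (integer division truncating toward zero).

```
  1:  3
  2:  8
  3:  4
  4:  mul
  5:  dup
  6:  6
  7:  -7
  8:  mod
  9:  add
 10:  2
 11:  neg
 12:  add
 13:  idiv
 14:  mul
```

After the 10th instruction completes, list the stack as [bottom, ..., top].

[3, 32, 38, 2]

3   → 3
8   → 3 8
4   → 3 8 4
mul → 3 32
dup → 3 32 32
6   → 3 32 32 6
-7  → 3 32 32 6 -7
mod → 3 32 32 6
add → 3 32 38
2   → 3 32 38 2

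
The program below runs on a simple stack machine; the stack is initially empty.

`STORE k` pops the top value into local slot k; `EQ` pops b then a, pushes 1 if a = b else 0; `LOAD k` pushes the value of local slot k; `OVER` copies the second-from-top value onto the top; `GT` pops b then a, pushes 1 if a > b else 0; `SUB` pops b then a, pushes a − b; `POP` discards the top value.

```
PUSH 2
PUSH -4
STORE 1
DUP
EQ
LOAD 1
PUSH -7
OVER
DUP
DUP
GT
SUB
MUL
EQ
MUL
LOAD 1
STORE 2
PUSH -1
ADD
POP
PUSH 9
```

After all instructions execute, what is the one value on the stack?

9

PUSH 2  -> 2
PUSH -4 -> 2 -4
STORE 1 -> 2
DUP     -> 2 2
EQ      -> 1
LOAD 1  -> 1 -4
PUSH -7 -> 1 -4 -7
OVER    -> 1 -4 -7 -4
DUP     -> 1 -4 -7 -4 -4
DUP     -> 1 -4 -7 -4 -4 -4
GT      -> 1 -4 -7 -4 0
SUB     -> 1 -4 -7 -4
MUL     -> 1 -4 28
EQ      -> 1 0
MUL     -> 0
LOAD 1  -> 0 -4
STORE 2 -> 0
PUSH -1 -> 0 -1
ADD     -> -1
POP     -> (empty)
PUSH 9  -> 9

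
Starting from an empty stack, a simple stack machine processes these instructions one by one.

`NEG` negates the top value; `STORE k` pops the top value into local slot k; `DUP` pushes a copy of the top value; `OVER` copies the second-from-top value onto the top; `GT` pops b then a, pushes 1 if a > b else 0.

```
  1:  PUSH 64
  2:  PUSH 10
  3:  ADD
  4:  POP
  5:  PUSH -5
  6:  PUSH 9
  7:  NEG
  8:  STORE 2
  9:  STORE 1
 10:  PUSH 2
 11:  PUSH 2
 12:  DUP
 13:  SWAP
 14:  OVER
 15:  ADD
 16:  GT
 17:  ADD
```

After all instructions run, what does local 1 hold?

PUSH 64 -> [64]
PUSH 10 -> [64, 10]
ADD     -> [74]
POP     -> []
PUSH -5 -> [-5]
PUSH 9  -> [-5, 9]
NEG     -> [-5, -9]
STORE 2 -> [-5]
STORE 1 -> []
PUSH 2  -> [2]
PUSH 2  -> [2, 2]
DUP     -> [2, 2, 2]
SWAP    -> [2, 2, 2]
OVER    -> [2, 2, 2, 2]
ADD     -> [2, 2, 4]
GT      -> [2, 0]
ADD     -> [2]

-5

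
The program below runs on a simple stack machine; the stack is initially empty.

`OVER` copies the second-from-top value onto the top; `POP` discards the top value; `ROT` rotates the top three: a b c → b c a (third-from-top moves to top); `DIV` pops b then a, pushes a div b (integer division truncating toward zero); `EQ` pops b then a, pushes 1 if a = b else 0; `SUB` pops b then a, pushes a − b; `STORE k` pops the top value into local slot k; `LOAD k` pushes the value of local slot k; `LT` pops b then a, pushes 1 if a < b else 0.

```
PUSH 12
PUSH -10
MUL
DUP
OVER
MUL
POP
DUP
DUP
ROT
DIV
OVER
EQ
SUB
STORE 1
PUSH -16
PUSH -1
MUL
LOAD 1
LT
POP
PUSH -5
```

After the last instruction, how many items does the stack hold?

1

PUSH 12  → [12]
PUSH -10 → [12, -10]
MUL      → [-120]
DUP      → [-120, -120]
OVER     → [-120, -120, -120]
MUL      → [-120, 14400]
POP      → [-120]
DUP      → [-120, -120]
DUP      → [-120, -120, -120]
ROT      → [-120, -120, -120]
DIV      → [-120, 1]
OVER     → [-120, 1, -120]
EQ       → [-120, 0]
SUB      → [-120]
STORE 1  → []
PUSH -16 → [-16]
PUSH -1  → [-16, -1]
MUL      → [16]
LOAD 1   → [16, -120]
LT       → [0]
POP      → []
PUSH -5  → [-5]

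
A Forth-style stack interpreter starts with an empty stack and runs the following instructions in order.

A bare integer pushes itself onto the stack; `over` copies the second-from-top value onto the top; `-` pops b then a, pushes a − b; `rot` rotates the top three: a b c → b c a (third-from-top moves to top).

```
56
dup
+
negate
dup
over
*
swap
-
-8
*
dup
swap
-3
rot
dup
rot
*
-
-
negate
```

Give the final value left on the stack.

56     → [56]
dup    → [56, 56]
+      → [112]
negate → [-112]
dup    → [-112, -112]
over   → [-112, -112, -112]
*      → [-112, 12544]
swap   → [12544, -112]
-      → [12656]
-8     → [12656, -8]
*      → [-101248]
dup    → [-101248, -101248]
swap   → [-101248, -101248]
-3     → [-101248, -101248, -3]
rot    → [-101248, -3, -101248]
dup    → [-101248, -3, -101248, -101248]
rot    → [-101248, -101248, -101248, -3]
*      → [-101248, -101248, 303744]
-      → [-101248, -404992]
-      → [303744]
negate → [-303744]

-303744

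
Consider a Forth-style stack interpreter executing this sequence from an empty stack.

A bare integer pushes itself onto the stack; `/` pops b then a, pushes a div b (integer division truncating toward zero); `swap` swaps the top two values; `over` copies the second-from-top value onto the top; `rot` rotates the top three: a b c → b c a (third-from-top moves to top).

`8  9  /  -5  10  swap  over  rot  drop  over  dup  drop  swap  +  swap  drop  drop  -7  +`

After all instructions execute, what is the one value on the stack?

8     [8]
9     [8, 9]
/     [0]
-5    [0, -5]
10    [0, -5, 10]
swap  [0, 10, -5]
over  [0, 10, -5, 10]
rot   [0, -5, 10, 10]
drop  [0, -5, 10]
over  [0, -5, 10, -5]
dup   [0, -5, 10, -5, -5]
drop  [0, -5, 10, -5]
swap  [0, -5, -5, 10]
+     [0, -5, 5]
swap  [0, 5, -5]
drop  [0, 5]
drop  [0]
-7    [0, -7]
+     [-7]

-7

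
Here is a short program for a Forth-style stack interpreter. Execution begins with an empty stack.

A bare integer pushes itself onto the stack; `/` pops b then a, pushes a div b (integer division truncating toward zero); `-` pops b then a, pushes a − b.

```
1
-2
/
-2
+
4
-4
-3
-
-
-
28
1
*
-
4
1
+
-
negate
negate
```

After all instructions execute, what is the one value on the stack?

-40

1      -> [1]
-2     -> [1, -2]
/      -> [0]
-2     -> [0, -2]
+      -> [-2]
4      -> [-2, 4]
-4     -> [-2, 4, -4]
-3     -> [-2, 4, -4, -3]
-      -> [-2, 4, -1]
-      -> [-2, 5]
-      -> [-7]
28     -> [-7, 28]
1      -> [-7, 28, 1]
*      -> [-7, 28]
-      -> [-35]
4      -> [-35, 4]
1      -> [-35, 4, 1]
+      -> [-35, 5]
-      -> [-40]
negate -> [40]
negate -> [-40]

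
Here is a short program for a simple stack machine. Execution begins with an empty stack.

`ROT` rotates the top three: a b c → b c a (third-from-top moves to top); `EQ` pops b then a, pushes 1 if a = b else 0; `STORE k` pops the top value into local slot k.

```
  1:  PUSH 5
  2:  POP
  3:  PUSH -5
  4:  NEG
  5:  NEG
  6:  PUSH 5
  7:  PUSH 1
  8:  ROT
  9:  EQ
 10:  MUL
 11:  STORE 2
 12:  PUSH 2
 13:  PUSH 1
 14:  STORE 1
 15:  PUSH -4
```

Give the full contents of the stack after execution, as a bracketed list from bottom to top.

PUSH 5   [5]
POP      []
PUSH -5  [-5]
NEG      [5]
NEG      [-5]
PUSH 5   [-5, 5]
PUSH 1   [-5, 5, 1]
ROT      [5, 1, -5]
EQ       [5, 0]
MUL      [0]
STORE 2  []
PUSH 2   [2]
PUSH 1   [2, 1]
STORE 1  [2]
PUSH -4  [2, -4]

[2, -4]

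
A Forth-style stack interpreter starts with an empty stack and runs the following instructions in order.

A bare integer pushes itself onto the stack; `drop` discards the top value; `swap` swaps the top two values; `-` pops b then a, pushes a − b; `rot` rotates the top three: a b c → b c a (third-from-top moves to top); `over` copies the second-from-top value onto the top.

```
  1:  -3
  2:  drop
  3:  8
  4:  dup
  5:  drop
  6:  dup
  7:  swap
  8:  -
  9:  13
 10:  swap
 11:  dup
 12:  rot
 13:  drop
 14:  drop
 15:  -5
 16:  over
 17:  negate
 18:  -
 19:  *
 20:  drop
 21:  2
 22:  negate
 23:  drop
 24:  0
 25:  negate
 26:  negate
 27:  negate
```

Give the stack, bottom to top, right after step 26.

[0]

-3     → -3
drop   → (empty)
8      → 8
dup    → 8 8
drop   → 8
dup    → 8 8
swap   → 8 8
-      → 0
13     → 0 13
swap   → 13 0
dup    → 13 0 0
rot    → 0 0 13
drop   → 0 0
drop   → 0
-5     → 0 -5
over   → 0 -5 0
negate → 0 -5 0
-      → 0 -5
*      → 0
drop   → (empty)
2      → 2
negate → -2
drop   → (empty)
0      → 0
negate → 0
negate → 0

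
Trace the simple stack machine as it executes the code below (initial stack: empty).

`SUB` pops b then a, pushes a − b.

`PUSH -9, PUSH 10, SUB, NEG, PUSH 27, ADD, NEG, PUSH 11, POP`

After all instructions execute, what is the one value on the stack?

-46

PUSH -9 → -9
PUSH 10 → -9 10
SUB     → -19
NEG     → 19
PUSH 27 → 19 27
ADD     → 46
NEG     → -46
PUSH 11 → -46 11
POP     → -46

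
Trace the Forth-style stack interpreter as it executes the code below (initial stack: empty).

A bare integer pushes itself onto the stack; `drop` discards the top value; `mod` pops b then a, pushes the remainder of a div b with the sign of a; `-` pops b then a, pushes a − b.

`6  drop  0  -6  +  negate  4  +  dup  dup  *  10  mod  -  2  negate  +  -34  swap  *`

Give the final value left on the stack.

6      : [6]
drop   : []
0      : [0]
-6     : [0, -6]
+      : [-6]
negate : [6]
4      : [6, 4]
+      : [10]
dup    : [10, 10]
dup    : [10, 10, 10]
*      : [10, 100]
10     : [10, 100, 10]
mod    : [10, 0]
-      : [10]
2      : [10, 2]
negate : [10, -2]
+      : [8]
-34    : [8, -34]
swap   : [-34, 8]
*      : [-272]

-272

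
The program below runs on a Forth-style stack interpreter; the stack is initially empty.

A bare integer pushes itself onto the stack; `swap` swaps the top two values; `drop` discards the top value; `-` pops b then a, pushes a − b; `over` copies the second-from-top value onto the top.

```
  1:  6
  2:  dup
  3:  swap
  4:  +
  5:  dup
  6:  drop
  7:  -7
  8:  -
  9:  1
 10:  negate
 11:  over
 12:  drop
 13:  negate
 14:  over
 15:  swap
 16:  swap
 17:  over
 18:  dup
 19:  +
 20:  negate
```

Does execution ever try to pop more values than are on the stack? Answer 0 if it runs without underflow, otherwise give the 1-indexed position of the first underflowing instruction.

6      → [6]
dup    → [6, 6]
swap   → [6, 6]
+      → [12]
dup    → [12, 12]
drop   → [12]
-7     → [12, -7]
-      → [19]
1      → [19, 1]
negate → [19, -1]
over   → [19, -1, 19]
drop   → [19, -1]
negate → [19, 1]
over   → [19, 1, 19]
swap   → [19, 19, 1]
swap   → [19, 1, 19]
over   → [19, 1, 19, 1]
dup    → [19, 1, 19, 1, 1]
+      → [19, 1, 19, 2]
negate → [19, 1, 19, -2]

0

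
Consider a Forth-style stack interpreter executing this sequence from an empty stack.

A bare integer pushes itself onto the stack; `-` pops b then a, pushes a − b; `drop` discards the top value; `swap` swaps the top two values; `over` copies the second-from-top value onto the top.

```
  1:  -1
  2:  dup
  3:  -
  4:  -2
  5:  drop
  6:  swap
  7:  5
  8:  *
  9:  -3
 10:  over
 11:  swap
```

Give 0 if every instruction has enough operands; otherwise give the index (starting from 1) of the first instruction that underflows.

-1   : -1
dup  : -1 -1
-    : 0
-2   : 0 -2
drop : 0
swap  — needs 2 operands, stack has 1 → underflow

6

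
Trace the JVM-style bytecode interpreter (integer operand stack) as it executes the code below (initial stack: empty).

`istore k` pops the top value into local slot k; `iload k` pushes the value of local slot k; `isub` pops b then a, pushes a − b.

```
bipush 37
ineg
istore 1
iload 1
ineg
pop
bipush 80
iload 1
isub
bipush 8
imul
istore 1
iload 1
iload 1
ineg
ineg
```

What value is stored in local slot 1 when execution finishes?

bipush 37 → [37]
ineg      → [-37]
istore 1  → []
iload 1   → [-37]
ineg      → [37]
pop       → []
bipush 80 → [80]
iload 1   → [80, -37]
isub      → [117]
bipush 8  → [117, 8]
imul      → [936]
istore 1  → []
iload 1   → [936]
iload 1   → [936, 936]
ineg      → [936, -936]
ineg      → [936, 936]

936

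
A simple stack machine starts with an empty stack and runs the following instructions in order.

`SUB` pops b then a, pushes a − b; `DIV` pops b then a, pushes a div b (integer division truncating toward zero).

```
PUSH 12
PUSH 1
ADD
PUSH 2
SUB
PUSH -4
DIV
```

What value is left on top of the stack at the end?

-2

PUSH 12  [12]
PUSH 1   [12, 1]
ADD      [13]
PUSH 2   [13, 2]
SUB      [11]
PUSH -4  [11, -4]
DIV      [-2]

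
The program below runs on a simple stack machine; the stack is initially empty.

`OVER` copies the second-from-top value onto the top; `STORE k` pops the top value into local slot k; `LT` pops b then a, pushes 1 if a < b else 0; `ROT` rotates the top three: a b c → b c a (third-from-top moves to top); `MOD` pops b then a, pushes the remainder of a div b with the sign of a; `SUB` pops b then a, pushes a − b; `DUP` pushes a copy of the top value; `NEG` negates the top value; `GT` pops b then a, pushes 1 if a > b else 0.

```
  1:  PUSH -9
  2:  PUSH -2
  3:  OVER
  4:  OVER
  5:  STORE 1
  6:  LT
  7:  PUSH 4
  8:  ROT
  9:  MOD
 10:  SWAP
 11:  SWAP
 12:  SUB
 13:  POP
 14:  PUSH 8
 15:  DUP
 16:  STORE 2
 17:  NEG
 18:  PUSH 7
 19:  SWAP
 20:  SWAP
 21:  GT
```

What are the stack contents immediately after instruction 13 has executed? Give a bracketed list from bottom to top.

PUSH -9 : -9
PUSH -2 : -9 -2
OVER    : -9 -2 -9
OVER    : -9 -2 -9 -2
STORE 1 : -9 -2 -9
LT      : -9 0
PUSH 4  : -9 0 4
ROT     : 0 4 -9
MOD     : 0 4
SWAP    : 4 0
SWAP    : 0 4
SUB     : -4
POP     : (empty)

[]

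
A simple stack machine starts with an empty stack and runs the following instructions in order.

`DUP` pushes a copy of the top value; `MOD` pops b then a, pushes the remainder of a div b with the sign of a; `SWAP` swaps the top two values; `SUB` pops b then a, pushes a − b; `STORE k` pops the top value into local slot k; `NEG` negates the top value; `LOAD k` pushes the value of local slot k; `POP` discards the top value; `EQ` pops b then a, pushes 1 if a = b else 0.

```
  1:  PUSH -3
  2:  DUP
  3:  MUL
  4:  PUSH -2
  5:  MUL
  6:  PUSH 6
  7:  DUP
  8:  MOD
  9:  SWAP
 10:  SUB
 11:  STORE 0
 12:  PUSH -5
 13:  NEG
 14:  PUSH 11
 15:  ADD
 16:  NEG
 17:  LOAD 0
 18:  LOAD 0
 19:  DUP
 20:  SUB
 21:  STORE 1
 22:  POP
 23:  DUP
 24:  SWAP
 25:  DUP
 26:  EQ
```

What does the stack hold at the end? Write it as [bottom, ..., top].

[-16, 1]

PUSH -3 → -3
DUP     → -3 -3
MUL     → 9
PUSH -2 → 9 -2
MUL     → -18
PUSH 6  → -18 6
DUP     → -18 6 6
MOD     → -18 0
SWAP    → 0 -18
SUB     → 18
STORE 0 → (empty)
PUSH -5 → -5
NEG     → 5
PUSH 11 → 5 11
ADD     → 16
NEG     → -16
LOAD 0  → -16 18
LOAD 0  → -16 18 18
DUP     → -16 18 18 18
SUB     → -16 18 0
STORE 1 → -16 18
POP     → -16
DUP     → -16 -16
SWAP    → -16 -16
DUP     → -16 -16 -16
EQ      → -16 1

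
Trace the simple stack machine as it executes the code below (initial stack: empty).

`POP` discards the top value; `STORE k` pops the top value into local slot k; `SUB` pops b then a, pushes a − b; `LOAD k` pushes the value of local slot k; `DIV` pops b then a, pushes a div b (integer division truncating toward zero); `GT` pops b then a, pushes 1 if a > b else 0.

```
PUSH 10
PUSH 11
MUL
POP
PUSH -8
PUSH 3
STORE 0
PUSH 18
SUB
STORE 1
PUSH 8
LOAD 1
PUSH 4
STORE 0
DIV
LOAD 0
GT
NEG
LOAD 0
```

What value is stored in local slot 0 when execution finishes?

PUSH 10  [10]
PUSH 11  [10, 11]
MUL      [110]
POP      []
PUSH -8  [-8]
PUSH 3   [-8, 3]
STORE 0  [-8]
PUSH 18  [-8, 18]
SUB      [-26]
STORE 1  []
PUSH 8   [8]
LOAD 1   [8, -26]
PUSH 4   [8, -26, 4]
STORE 0  [8, -26]
DIV      [0]
LOAD 0   [0, 4]
GT       [0]
NEG      [0]
LOAD 0   [0, 4]

4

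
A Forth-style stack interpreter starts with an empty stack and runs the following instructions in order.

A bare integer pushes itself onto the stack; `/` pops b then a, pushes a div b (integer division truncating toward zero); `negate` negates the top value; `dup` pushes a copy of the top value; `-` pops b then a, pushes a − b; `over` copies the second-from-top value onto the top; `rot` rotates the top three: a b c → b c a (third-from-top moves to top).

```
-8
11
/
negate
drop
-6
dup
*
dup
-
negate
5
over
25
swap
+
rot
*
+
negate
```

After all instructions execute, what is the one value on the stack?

-5

-8     : [-8]
11     : [-8, 11]
/      : [0]
negate : [0]
drop   : []
-6     : [-6]
dup    : [-6, -6]
*      : [36]
dup    : [36, 36]
-      : [0]
negate : [0]
5      : [0, 5]
over   : [0, 5, 0]
25     : [0, 5, 0, 25]
swap   : [0, 5, 25, 0]
+      : [0, 5, 25]
rot    : [5, 25, 0]
*      : [5, 0]
+      : [5]
negate : [-5]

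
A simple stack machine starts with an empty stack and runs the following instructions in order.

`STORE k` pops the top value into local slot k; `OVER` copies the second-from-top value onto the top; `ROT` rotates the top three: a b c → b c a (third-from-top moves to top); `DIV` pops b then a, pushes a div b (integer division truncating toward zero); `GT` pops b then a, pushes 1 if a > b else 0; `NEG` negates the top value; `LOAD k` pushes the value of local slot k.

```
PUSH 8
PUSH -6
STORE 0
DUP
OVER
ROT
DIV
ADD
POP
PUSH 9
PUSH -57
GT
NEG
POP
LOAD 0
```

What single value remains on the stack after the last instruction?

-6

PUSH 8    8
PUSH -6   8 -6
STORE 0   8
DUP       8 8
OVER      8 8 8
ROT       8 8 8
DIV       8 1
ADD       9
POP       (empty)
PUSH 9    9
PUSH -57  9 -57
GT        1
NEG       -1
POP       (empty)
LOAD 0    -6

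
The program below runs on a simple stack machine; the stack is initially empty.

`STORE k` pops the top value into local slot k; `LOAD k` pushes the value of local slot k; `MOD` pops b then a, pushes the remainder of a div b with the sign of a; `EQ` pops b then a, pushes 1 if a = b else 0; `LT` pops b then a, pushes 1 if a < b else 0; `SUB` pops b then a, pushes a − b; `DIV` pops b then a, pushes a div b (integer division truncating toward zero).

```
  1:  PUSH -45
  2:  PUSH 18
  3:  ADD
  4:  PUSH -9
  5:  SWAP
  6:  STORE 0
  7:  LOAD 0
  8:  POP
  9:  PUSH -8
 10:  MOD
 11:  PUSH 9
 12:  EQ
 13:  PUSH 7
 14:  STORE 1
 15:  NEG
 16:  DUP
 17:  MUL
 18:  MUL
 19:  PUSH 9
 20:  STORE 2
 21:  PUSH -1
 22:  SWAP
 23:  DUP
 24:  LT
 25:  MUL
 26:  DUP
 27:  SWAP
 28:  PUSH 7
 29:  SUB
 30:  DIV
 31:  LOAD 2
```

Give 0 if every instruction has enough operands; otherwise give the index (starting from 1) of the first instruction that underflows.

PUSH -45 → [-45]
PUSH 18  → [-45, 18]
ADD      → [-27]
PUSH -9  → [-27, -9]
SWAP     → [-9, -27]
STORE 0  → [-9]
LOAD 0   → [-9, -27]
POP      → [-9]
PUSH -8  → [-9, -8]
MOD      → [-1]
PUSH 9   → [-1, 9]
EQ       → [0]
PUSH 7   → [0, 7]
STORE 1  → [0]
NEG      → [0]
DUP      → [0, 0]
MUL      → [0]
MUL  — needs 2 operands, stack has 1 → underflow

18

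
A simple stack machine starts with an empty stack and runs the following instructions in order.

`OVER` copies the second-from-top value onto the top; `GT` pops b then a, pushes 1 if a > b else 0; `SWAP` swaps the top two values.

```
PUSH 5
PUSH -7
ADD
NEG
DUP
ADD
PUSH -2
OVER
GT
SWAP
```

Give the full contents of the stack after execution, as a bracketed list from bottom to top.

PUSH 5  -> 5
PUSH -7 -> 5 -7
ADD     -> -2
NEG     -> 2
DUP     -> 2 2
ADD     -> 4
PUSH -2 -> 4 -2
OVER    -> 4 -2 4
GT      -> 4 0
SWAP    -> 0 4

[0, 4]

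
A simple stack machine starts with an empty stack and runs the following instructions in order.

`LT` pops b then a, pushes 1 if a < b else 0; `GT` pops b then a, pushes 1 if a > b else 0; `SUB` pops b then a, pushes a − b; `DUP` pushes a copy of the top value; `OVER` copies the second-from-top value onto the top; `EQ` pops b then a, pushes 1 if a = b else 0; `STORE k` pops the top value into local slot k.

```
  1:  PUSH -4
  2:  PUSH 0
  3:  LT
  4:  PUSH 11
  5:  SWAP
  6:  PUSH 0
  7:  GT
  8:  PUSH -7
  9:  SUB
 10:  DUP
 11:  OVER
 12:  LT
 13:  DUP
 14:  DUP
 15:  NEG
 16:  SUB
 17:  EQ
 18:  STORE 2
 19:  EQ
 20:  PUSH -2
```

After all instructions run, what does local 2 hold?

PUSH -4 → [-4]
PUSH 0  → [-4, 0]
LT      → [1]
PUSH 11 → [1, 11]
SWAP    → [11, 1]
PUSH 0  → [11, 1, 0]
GT      → [11, 1]
PUSH -7 → [11, 1, -7]
SUB     → [11, 8]
DUP     → [11, 8, 8]
OVER    → [11, 8, 8, 8]
LT      → [11, 8, 0]
DUP     → [11, 8, 0, 0]
DUP     → [11, 8, 0, 0, 0]
NEG     → [11, 8, 0, 0, 0]
SUB     → [11, 8, 0, 0]
EQ      → [11, 8, 1]
STORE 2 → [11, 8]
EQ      → [0]
PUSH -2 → [0, -2]

1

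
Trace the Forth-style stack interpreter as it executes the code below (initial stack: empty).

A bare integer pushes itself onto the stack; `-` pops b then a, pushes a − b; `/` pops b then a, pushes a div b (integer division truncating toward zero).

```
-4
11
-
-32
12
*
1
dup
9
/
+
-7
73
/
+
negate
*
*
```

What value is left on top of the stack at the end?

-5760

-4     → -4
11     → -4 11
-      → -15
-32    → -15 -32
12     → -15 -32 12
*      → -15 -384
1      → -15 -384 1
dup    → -15 -384 1 1
9      → -15 -384 1 1 9
/      → -15 -384 1 0
+      → -15 -384 1
-7     → -15 -384 1 -7
73     → -15 -384 1 -7 73
/      → -15 -384 1 0
+      → -15 -384 1
negate → -15 -384 -1
*      → -15 384
*      → -5760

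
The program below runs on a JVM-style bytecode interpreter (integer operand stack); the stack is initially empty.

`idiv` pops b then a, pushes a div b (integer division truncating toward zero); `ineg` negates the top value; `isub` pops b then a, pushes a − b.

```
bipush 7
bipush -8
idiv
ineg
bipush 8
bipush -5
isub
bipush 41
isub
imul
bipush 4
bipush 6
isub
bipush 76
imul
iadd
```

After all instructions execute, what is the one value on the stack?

bipush 7   [7]
bipush -8  [7, -8]
idiv       [0]
ineg       [0]
bipush 8   [0, 8]
bipush -5  [0, 8, -5]
isub       [0, 13]
bipush 41  [0, 13, 41]
isub       [0, -28]
imul       [0]
bipush 4   [0, 4]
bipush 6   [0, 4, 6]
isub       [0, -2]
bipush 76  [0, -2, 76]
imul       [0, -152]
iadd       [-152]

-152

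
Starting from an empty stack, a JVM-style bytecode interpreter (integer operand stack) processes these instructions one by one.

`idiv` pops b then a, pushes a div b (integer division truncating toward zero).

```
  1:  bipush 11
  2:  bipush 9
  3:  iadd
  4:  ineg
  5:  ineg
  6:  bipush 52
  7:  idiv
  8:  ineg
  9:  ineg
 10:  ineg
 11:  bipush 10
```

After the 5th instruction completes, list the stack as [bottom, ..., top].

[20]

bipush 11 : [11]
bipush 9  : [11, 9]
iadd      : [20]
ineg      : [-20]
ineg      : [20]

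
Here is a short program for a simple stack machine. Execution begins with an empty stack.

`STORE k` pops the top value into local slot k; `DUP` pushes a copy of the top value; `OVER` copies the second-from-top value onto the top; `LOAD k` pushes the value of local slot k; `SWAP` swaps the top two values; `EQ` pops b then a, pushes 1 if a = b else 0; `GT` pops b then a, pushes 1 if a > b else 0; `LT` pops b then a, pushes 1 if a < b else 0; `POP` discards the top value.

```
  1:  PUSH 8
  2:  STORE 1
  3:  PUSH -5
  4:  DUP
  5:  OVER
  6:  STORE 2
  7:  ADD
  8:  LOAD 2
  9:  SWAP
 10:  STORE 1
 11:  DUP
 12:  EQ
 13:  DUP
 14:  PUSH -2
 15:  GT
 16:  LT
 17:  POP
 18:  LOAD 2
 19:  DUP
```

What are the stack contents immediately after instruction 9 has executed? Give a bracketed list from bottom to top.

[-5, -10]

PUSH 8  : [8]
STORE 1 : []
PUSH -5 : [-5]
DUP     : [-5, -5]
OVER    : [-5, -5, -5]
STORE 2 : [-5, -5]
ADD     : [-10]
LOAD 2  : [-10, -5]
SWAP    : [-5, -10]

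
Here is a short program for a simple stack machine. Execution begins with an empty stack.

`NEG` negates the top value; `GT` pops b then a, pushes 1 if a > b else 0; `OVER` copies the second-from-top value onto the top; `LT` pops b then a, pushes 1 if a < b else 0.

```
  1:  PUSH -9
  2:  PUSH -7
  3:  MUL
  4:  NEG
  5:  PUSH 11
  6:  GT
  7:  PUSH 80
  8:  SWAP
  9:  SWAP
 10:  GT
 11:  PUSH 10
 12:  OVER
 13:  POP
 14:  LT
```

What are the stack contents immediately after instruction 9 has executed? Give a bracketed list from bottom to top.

PUSH -9 -> [-9]
PUSH -7 -> [-9, -7]
MUL     -> [63]
NEG     -> [-63]
PUSH 11 -> [-63, 11]
GT      -> [0]
PUSH 80 -> [0, 80]
SWAP    -> [80, 0]
SWAP    -> [0, 80]

[0, 80]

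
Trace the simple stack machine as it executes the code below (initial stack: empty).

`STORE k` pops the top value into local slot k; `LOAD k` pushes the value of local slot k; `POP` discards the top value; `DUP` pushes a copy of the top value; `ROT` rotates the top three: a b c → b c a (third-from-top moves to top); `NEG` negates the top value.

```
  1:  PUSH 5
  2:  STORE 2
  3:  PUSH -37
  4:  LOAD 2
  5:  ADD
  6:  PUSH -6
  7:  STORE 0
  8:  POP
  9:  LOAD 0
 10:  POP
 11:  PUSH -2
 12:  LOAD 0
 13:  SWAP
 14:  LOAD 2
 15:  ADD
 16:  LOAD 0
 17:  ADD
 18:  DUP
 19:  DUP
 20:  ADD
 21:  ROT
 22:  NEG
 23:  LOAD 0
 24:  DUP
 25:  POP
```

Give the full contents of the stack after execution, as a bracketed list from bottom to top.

[-3, -6, 6, -6]

PUSH 5    5
STORE 2   (empty)
PUSH -37  -37
LOAD 2    -37 5
ADD       -32
PUSH -6   -32 -6
STORE 0   -32
POP       (empty)
LOAD 0    -6
POP       (empty)
PUSH -2   -2
LOAD 0    -2 -6
SWAP      -6 -2
LOAD 2    -6 -2 5
ADD       -6 3
LOAD 0    -6 3 -6
ADD       -6 -3
DUP       -6 -3 -3
DUP       -6 -3 -3 -3
ADD       -6 -3 -6
ROT       -3 -6 -6
NEG       -3 -6 6
LOAD 0    -3 -6 6 -6
DUP       -3 -6 6 -6 -6
POP       -3 -6 6 -6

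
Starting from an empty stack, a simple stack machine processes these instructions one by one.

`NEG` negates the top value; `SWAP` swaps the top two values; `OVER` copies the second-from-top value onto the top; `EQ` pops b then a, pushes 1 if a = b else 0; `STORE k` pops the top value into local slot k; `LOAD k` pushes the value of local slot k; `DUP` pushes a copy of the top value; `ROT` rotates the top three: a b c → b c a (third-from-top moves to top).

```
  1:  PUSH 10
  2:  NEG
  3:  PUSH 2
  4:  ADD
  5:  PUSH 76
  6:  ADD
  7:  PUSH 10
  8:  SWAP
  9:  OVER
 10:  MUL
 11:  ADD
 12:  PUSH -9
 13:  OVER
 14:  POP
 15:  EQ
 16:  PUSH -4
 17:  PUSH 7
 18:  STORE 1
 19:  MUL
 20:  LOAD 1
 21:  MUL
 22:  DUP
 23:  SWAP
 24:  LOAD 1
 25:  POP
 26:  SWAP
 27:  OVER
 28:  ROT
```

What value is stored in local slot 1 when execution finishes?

PUSH 10  10
NEG      -10
PUSH 2   -10 2
ADD      -8
PUSH 76  -8 76
ADD      68
PUSH 10  68 10
SWAP     10 68
OVER     10 68 10
MUL      10 680
ADD      690
PUSH -9  690 -9
OVER     690 -9 690
POP      690 -9
EQ       0
PUSH -4  0 -4
PUSH 7   0 -4 7
STORE 1  0 -4
MUL      0
LOAD 1   0 7
MUL      0
DUP      0 0
SWAP     0 0
LOAD 1   0 0 7
POP      0 0
SWAP     0 0
OVER     0 0 0
ROT      0 0 0

7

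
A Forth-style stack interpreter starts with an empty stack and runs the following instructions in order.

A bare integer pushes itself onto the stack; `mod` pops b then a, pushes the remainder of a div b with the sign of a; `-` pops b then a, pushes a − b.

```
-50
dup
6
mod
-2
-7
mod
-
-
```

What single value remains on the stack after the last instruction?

-50 → -50
dup → -50 -50
6   → -50 -50 6
mod → -50 -2
-2  → -50 -2 -2
-7  → -50 -2 -2 -7
mod → -50 -2 -2
-   → -50 0
-   → -50

-50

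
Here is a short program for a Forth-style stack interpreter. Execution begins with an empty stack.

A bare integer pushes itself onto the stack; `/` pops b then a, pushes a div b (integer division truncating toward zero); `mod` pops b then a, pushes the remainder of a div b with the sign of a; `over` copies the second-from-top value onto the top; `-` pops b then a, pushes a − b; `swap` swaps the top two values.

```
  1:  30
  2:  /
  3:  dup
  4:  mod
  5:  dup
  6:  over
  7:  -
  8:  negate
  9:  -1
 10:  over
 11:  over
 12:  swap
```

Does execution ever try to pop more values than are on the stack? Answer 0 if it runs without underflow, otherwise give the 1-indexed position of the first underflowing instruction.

30 : [30]
/  — needs 2 operands, stack has 1 → underflow

2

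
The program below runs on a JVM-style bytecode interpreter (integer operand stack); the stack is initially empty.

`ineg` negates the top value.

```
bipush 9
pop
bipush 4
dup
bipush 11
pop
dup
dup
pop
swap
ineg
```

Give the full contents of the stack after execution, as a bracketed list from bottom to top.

[4, 4, -4]

bipush 9   9
pop        (empty)
bipush 4   4
dup        4 4
bipush 11  4 4 11
pop        4 4
dup        4 4 4
dup        4 4 4 4
pop        4 4 4
swap       4 4 4
ineg       4 4 -4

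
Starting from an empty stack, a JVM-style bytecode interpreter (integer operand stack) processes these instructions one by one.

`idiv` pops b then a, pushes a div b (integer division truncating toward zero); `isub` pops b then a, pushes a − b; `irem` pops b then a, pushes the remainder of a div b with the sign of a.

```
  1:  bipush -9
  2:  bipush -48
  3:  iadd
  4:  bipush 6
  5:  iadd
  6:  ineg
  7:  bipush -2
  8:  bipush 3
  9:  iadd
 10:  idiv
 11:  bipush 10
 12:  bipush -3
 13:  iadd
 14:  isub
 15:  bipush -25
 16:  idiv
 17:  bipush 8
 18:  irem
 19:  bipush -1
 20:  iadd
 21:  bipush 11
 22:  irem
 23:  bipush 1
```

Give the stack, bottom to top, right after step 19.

[-1, -1]

bipush -9   [-9]
bipush -48  [-9, -48]
iadd        [-57]
bipush 6    [-57, 6]
iadd        [-51]
ineg        [51]
bipush -2   [51, -2]
bipush 3    [51, -2, 3]
iadd        [51, 1]
idiv        [51]
bipush 10   [51, 10]
bipush -3   [51, 10, -3]
iadd        [51, 7]
isub        [44]
bipush -25  [44, -25]
idiv        [-1]
bipush 8    [-1, 8]
irem        [-1]
bipush -1   [-1, -1]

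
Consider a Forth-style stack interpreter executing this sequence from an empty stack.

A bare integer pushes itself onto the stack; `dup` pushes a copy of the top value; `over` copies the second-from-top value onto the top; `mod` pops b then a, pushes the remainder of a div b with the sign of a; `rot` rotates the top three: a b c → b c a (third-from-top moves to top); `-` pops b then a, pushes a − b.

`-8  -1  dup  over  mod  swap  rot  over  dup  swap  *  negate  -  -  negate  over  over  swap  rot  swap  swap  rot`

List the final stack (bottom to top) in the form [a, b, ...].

[0, 0, -6, -6]

-8     -> [-8]
-1     -> [-8, -1]
dup    -> [-8, -1, -1]
over   -> [-8, -1, -1, -1]
mod    -> [-8, -1, 0]
swap   -> [-8, 0, -1]
rot    -> [0, -1, -8]
over   -> [0, -1, -8, -1]
dup    -> [0, -1, -8, -1, -1]
swap   -> [0, -1, -8, -1, -1]
*      -> [0, -1, -8, 1]
negate -> [0, -1, -8, -1]
-      -> [0, -1, -7]
-      -> [0, 6]
negate -> [0, -6]
over   -> [0, -6, 0]
over   -> [0, -6, 0, -6]
swap   -> [0, -6, -6, 0]
rot    -> [0, -6, 0, -6]
swap   -> [0, -6, -6, 0]
swap   -> [0, -6, 0, -6]
rot    -> [0, 0, -6, -6]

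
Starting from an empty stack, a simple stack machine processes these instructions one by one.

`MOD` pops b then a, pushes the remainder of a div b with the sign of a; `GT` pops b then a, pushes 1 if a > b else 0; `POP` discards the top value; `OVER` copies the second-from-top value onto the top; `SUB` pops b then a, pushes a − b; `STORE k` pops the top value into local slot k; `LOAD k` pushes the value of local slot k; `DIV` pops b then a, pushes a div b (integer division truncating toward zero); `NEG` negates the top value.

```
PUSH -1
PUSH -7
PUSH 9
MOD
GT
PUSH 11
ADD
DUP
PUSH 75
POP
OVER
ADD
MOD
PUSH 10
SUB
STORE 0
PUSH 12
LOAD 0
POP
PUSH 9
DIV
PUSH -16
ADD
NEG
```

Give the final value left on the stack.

PUSH -1  -> -1
PUSH -7  -> -1 -7
PUSH 9   -> -1 -7 9
MOD      -> -1 -7
GT       -> 1
PUSH 11  -> 1 11
ADD      -> 12
DUP      -> 12 12
PUSH 75  -> 12 12 75
POP      -> 12 12
OVER     -> 12 12 12
ADD      -> 12 24
MOD      -> 12
PUSH 10  -> 12 10
SUB      -> 2
STORE 0  -> (empty)
PUSH 12  -> 12
LOAD 0   -> 12 2
POP      -> 12
PUSH 9   -> 12 9
DIV      -> 1
PUSH -16 -> 1 -16
ADD      -> -15
NEG      -> 15

15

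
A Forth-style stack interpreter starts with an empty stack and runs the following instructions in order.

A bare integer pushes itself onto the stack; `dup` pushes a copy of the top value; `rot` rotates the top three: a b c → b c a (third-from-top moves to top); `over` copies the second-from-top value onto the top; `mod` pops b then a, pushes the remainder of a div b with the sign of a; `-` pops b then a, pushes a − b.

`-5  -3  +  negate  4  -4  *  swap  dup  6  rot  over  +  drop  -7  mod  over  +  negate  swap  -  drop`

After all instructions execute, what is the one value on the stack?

-16

-5     : [-5]
-3     : [-5, -3]
+      : [-8]
negate : [8]
4      : [8, 4]
-4     : [8, 4, -4]
*      : [8, -16]
swap   : [-16, 8]
dup    : [-16, 8, 8]
6      : [-16, 8, 8, 6]
rot    : [-16, 8, 6, 8]
over   : [-16, 8, 6, 8, 6]
+      : [-16, 8, 6, 14]
drop   : [-16, 8, 6]
-7     : [-16, 8, 6, -7]
mod    : [-16, 8, 6]
over   : [-16, 8, 6, 8]
+      : [-16, 8, 14]
negate : [-16, 8, -14]
swap   : [-16, -14, 8]
-      : [-16, -22]
drop   : [-16]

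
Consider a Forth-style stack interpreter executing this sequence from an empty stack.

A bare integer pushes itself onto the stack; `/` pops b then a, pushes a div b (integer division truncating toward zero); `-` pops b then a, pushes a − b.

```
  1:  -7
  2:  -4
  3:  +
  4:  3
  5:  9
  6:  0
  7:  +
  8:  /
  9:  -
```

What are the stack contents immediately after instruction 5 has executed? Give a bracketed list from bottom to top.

-7  [-7]
-4  [-7, -4]
+   [-11]
3   [-11, 3]
9   [-11, 3, 9]

[-11, 3, 9]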